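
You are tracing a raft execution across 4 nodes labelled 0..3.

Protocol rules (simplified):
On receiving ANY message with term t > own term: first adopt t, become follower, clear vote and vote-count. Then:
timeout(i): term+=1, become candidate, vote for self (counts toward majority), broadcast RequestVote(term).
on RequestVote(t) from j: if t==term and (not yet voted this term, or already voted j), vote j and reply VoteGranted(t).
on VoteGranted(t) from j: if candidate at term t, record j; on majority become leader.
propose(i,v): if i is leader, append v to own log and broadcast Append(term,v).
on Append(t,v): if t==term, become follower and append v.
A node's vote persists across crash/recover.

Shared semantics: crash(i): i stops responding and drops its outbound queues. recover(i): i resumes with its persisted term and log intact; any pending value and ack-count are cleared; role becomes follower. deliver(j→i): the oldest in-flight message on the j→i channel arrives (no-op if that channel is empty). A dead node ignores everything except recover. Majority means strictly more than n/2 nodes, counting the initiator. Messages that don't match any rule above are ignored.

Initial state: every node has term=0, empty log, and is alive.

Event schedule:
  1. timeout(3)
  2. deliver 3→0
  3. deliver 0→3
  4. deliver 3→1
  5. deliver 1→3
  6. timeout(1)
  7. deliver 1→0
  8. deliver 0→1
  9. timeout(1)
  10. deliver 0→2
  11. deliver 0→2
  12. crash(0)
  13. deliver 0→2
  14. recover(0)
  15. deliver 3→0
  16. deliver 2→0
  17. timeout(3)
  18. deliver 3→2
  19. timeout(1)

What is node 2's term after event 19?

step 1 timeout(3): 3={cand,t=1,log=-}
step 2 deliver 3→0: 0={foll,t=1,log=-}
step 3 deliver 0→3: —
step 4 deliver 3→1: 1={foll,t=1,log=-}
step 5 deliver 1→3: 3={lead,t=1,log=-}
step 6 timeout(1): 1={cand,t=2,log=-}
step 7 deliver 1→0: 0={foll,t=2,log=-}
step 8 deliver 0→1: —
step 9 timeout(1): 1={cand,t=3,log=-}
step 10 deliver 0→2: —
step 11 deliver 0→2: —
step 12 crash(0): 0={✗foll,t=2,log=-}
step 13 deliver 0→2: —
step 14 recover(0): 0={foll,t=2,log=-}
step 15 deliver 3→0: —
step 16 deliver 2→0: —
step 17 timeout(3): 3={cand,t=2,log=-}
step 18 deliver 3→2: 2={foll,t=1,log=-}
step 19 timeout(1): 1={cand,t=4,log=-}

1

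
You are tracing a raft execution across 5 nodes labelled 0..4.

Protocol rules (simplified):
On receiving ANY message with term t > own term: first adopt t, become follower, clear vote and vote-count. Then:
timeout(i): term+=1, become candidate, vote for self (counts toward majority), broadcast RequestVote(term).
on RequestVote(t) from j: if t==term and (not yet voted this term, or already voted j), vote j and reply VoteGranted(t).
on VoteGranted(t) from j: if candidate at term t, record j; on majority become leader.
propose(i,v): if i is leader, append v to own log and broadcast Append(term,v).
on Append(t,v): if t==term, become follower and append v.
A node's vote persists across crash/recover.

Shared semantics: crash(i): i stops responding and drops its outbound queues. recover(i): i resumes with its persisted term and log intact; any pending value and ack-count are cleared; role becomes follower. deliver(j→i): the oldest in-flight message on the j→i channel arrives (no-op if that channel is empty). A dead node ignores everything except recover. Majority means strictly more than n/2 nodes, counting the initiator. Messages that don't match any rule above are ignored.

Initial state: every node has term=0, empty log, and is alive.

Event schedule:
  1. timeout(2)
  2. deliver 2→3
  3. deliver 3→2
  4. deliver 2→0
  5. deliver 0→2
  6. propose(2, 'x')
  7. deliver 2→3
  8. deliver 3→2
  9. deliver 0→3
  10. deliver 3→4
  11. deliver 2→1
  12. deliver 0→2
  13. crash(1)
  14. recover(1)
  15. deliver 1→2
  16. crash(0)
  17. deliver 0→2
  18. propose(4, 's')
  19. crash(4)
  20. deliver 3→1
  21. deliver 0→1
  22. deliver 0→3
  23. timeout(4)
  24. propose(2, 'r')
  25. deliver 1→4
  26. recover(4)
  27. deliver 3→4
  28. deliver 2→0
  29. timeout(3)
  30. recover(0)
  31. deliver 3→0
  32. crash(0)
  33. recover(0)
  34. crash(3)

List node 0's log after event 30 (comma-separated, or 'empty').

[1] timeout(2) → N2(cand t1 [-])
[2] deliver 2→3 → N3(foll t1 [-])
[3] deliver 3→2 → ∅
[4] deliver 2→0 → N0(foll t1 [-])
[5] deliver 0→2 → N2(lead t1 [-])
[6] propose(2,'x') → N2(lead t1 [x])
[7] deliver 2→3 → N3(foll t1 [x])
[8] deliver 3→2 → ∅
[9] deliver 0→3 → ∅
[10] deliver 3→4 → ∅
[11] deliver 2→1 → N1(foll t1 [-])
[12] deliver 0→2 → ∅
[13] crash(1) → N1(✗foll t1 [-])
[14] recover(1) → N1(foll t1 [-])
[15] deliver 1→2 → ∅
[16] crash(0) → N0(✗foll t1 [-])
[17] deliver 0→2 → ∅
[18] propose(4,'s') → ∅
[19] crash(4) → N4(✗foll t0 [-])
[20] deliver 3→1 → ∅
[21] deliver 0→1 → ∅
[22] deliver 0→3 → ∅
[23] timeout(4) → ∅
[24] propose(2,'r') → N2(lead t1 [x,r])
[25] deliver 1→4 → ∅
[26] recover(4) → N4(foll t0 [-])
[27] deliver 3→4 → ∅
[28] deliver 2→0 → ∅
[29] timeout(3) → N3(cand t2 [x])
[30] recover(0) → N0(foll t1 [-])

empty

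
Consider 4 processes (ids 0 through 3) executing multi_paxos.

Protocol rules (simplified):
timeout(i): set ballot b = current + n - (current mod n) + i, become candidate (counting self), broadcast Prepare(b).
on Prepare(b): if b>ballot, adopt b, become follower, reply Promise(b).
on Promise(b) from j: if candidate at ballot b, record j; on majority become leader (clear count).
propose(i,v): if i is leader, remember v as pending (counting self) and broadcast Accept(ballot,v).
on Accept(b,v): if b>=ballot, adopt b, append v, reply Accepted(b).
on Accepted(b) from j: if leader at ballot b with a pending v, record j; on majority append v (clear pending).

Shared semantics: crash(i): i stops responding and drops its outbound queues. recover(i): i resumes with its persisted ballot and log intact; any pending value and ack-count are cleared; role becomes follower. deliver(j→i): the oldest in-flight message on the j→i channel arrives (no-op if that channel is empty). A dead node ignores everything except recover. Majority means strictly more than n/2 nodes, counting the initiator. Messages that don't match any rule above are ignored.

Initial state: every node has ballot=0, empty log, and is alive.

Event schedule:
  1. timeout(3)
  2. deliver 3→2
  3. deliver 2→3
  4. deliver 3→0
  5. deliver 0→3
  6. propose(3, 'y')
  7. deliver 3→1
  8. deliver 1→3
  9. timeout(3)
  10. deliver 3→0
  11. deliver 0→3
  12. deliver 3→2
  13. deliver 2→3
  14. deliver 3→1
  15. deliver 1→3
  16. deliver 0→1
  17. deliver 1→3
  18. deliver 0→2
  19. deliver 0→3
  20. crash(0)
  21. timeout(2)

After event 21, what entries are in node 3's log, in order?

empty

e1 timeout(3): 3[cand,b=7,-]
e2 deliver 3→2: 2[foll,b=7,-]
e3 deliver 2→3: ·
e4 deliver 3→0: 0[foll,b=7,-]
e5 deliver 0→3: 3[lead,b=7,-]
e6 propose(3,'y'): ·
e7 deliver 3→1: 1[foll,b=7,-]
e8 deliver 1→3: ·
e9 timeout(3): 3[cand,b=11,-]
e10 deliver 3→0: 0[foll,b=7,y]
e11 deliver 0→3: ·
e12 deliver 3→2: 2[foll,b=7,y]
e13 deliver 2→3: ·
e14 deliver 3→1: 1[foll,b=7,y]
e15 deliver 1→3: ·
e16 deliver 0→1: ·
e17 deliver 1→3: ·
e18 deliver 0→2: ·
e19 deliver 0→3: ·
e20 crash(0): 0[✗foll,b=7,y]
e21 timeout(2): 2[cand,b=10,y]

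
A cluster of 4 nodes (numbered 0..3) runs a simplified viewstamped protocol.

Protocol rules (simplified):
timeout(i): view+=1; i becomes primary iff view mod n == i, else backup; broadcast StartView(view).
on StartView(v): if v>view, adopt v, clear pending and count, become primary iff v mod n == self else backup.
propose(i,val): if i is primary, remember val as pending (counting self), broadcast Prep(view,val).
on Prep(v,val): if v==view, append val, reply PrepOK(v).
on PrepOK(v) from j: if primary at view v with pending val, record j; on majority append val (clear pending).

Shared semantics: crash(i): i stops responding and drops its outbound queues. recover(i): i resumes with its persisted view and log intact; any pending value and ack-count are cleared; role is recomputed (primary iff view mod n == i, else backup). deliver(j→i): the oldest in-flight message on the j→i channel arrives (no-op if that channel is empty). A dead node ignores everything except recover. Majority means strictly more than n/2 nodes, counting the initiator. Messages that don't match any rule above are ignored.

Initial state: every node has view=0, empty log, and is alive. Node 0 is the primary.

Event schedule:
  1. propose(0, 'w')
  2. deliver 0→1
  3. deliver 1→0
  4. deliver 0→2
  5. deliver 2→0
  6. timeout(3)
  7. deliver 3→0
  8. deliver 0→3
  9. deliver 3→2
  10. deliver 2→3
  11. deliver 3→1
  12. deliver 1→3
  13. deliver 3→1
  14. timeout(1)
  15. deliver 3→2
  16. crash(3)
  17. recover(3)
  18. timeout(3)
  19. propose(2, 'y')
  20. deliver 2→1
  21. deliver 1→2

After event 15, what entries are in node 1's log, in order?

w

1. propose(0,'w'):  nop
2. deliver 0→1:  <1:back v0 w>
3. deliver 1→0:  nop
4. deliver 0→2:  <2:back v0 w>
5. deliver 2→0:  <0:prim v0 w>
6. timeout(3):  <3:back v1 ->
7. deliver 3→0:  <0:back v1 w>
8. deliver 0→3:  nop
9. deliver 3→2:  <2:back v1 w>
10. deliver 2→3:  nop
11. deliver 3→1:  <1:prim v1 w>
12. deliver 1→3:  nop
13. deliver 3→1:  nop
14. timeout(1):  <1:back v2 w>
15. deliver 3→2:  nop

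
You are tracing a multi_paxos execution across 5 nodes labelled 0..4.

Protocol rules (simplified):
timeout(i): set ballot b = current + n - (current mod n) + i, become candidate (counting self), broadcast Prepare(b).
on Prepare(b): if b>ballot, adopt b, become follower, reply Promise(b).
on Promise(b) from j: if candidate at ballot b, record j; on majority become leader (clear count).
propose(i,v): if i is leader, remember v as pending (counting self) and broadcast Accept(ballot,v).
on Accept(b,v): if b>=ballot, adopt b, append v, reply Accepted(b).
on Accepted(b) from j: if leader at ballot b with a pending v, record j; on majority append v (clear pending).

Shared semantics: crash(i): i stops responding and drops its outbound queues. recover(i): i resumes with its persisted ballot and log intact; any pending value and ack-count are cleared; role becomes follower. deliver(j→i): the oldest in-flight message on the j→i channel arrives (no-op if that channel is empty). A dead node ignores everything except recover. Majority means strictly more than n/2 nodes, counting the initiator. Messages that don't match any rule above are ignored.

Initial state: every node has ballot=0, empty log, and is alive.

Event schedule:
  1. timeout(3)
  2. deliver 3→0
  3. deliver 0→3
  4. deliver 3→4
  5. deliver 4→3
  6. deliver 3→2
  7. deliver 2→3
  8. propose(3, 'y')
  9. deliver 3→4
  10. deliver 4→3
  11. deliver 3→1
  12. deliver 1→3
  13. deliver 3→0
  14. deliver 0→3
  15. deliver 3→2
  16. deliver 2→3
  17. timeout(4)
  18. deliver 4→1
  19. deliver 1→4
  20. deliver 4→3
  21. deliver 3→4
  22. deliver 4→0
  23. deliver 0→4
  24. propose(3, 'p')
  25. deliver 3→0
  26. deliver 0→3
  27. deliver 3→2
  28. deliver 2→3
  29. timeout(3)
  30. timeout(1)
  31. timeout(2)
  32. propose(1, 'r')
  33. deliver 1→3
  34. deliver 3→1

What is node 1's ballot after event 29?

14

[1] timeout(3) → N3(cand b8 [-])
[2] deliver 3→0 → N0(foll b8 [-])
[3] deliver 0→3 → ∅
[4] deliver 3→4 → N4(foll b8 [-])
[5] deliver 4→3 → N3(lead b8 [-])
[6] deliver 3→2 → N2(foll b8 [-])
[7] deliver 2→3 → ∅
[8] propose(3,'y') → ∅
[9] deliver 3→4 → N4(foll b8 [y])
[10] deliver 4→3 → ∅
[11] deliver 3→1 → N1(foll b8 [-])
[12] deliver 1→3 → ∅
[13] deliver 3→0 → N0(foll b8 [y])
[14] deliver 0→3 → N3(lead b8 [y])
[15] deliver 3→2 → N2(foll b8 [y])
[16] deliver 2→3 → ∅
[17] timeout(4) → N4(cand b14 [y])
[18] deliver 4→1 → N1(foll b14 [-])
[19] deliver 1→4 → ∅
[20] deliver 4→3 → N3(foll b14 [y])
[21] deliver 3→4 → N4(lead b14 [y])
[22] deliver 4→0 → N0(foll b14 [y])
[23] deliver 0→4 → ∅
[24] propose(3,'p') → ∅
[25] deliver 3→0 → ∅
[26] deliver 0→3 → ∅
[27] deliver 3→2 → ∅
[28] deliver 2→3 → ∅
[29] timeout(3) → N3(cand b18 [y])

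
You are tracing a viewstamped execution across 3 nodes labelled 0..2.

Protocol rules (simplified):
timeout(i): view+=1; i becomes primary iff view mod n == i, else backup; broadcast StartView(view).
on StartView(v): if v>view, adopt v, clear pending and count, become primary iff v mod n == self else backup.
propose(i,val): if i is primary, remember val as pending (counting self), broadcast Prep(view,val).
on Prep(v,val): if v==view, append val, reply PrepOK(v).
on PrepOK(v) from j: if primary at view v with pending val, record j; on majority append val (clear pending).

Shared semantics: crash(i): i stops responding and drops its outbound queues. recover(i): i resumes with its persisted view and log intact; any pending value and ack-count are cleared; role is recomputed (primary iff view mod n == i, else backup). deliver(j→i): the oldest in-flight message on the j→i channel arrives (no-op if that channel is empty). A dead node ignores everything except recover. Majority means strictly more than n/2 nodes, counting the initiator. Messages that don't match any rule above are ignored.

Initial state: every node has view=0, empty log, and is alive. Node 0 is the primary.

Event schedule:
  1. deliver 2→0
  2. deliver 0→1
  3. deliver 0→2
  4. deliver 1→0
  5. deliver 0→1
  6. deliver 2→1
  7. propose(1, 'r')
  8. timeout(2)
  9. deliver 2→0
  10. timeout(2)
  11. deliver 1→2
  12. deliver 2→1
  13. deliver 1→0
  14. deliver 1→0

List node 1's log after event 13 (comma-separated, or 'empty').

empty

e1 deliver 2→0: ·
e2 deliver 0→1: ·
e3 deliver 0→2: ·
e4 deliver 1→0: ·
e5 deliver 0→1: ·
e6 deliver 2→1: ·
e7 propose(1,'r'): ·
e8 timeout(2): 2[back,v=1,-]
e9 deliver 2→0: 0[back,v=1,-]
e10 timeout(2): 2[prim,v=2,-]
e11 deliver 1→2: ·
e12 deliver 2→1: 1[prim,v=1,-]
e13 deliver 1→0: ·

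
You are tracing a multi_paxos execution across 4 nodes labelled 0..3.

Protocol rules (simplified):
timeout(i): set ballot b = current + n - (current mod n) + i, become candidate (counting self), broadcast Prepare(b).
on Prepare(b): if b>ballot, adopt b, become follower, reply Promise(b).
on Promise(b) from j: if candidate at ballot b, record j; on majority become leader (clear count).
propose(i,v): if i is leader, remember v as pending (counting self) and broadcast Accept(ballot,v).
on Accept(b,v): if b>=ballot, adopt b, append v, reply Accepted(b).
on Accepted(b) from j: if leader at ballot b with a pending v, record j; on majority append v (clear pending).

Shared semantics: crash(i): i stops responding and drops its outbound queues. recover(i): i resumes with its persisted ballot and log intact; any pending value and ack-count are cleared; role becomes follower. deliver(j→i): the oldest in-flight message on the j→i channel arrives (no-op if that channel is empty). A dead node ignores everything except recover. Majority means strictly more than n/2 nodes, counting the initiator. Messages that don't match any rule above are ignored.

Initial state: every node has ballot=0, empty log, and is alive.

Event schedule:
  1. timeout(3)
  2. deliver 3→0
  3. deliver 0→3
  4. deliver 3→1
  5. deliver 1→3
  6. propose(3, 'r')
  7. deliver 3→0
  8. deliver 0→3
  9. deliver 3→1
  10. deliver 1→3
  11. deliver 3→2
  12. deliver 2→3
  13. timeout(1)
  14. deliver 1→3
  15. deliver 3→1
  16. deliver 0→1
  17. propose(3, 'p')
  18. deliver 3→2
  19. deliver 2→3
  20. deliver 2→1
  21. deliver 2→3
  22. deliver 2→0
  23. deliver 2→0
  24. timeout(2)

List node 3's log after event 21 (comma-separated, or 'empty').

r

1. timeout(3):  <3:cand b7 ->
2. deliver 3→0:  <0:foll b7 ->
3. deliver 0→3:  nop
4. deliver 3→1:  <1:foll b7 ->
5. deliver 1→3:  <3:lead b7 ->
6. propose(3,'r'):  nop
7. deliver 3→0:  <0:foll b7 r>
8. deliver 0→3:  nop
9. deliver 3→1:  <1:foll b7 r>
10. deliver 1→3:  <3:lead b7 r>
11. deliver 3→2:  <2:foll b7 ->
12. deliver 2→3:  nop
13. timeout(1):  <1:cand b9 r>
14. deliver 1→3:  <3:foll b9 r>
15. deliver 3→1:  nop
16. deliver 0→1:  nop
17. propose(3,'p'):  nop
18. deliver 3→2:  <2:foll b7 r>
19. deliver 2→3:  nop
20. deliver 2→1:  nop
21. deliver 2→3:  nop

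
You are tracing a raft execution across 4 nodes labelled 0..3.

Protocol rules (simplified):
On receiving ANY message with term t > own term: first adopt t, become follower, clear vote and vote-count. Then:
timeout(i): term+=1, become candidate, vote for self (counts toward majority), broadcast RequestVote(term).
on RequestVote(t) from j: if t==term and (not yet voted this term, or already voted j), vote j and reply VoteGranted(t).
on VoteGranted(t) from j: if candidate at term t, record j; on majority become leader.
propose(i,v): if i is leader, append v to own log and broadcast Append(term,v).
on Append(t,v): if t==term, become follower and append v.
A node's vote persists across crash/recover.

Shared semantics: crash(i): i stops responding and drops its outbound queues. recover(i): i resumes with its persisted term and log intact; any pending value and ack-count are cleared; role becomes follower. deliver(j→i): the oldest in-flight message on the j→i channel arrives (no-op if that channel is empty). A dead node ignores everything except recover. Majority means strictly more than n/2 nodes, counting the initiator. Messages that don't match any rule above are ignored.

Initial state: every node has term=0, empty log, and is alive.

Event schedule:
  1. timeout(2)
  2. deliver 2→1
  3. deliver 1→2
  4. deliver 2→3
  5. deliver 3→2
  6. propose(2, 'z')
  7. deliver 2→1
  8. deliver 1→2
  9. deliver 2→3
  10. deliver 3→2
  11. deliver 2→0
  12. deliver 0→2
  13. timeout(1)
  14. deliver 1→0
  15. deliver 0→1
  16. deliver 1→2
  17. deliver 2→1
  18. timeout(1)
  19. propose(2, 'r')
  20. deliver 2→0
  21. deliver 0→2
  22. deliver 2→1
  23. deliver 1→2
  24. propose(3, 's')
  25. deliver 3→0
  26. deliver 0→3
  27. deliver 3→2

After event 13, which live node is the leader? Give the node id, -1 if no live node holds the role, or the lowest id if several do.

1. timeout(2):  <2:cand t1 ->
2. deliver 2→1:  <1:foll t1 ->
3. deliver 1→2:  nop
4. deliver 2→3:  <3:foll t1 ->
5. deliver 3→2:  <2:lead t1 ->
6. propose(2,'z'):  <2:lead t1 z>
7. deliver 2→1:  <1:foll t1 z>
8. deliver 1→2:  nop
9. deliver 2→3:  <3:foll t1 z>
10. deliver 3→2:  nop
11. deliver 2→0:  <0:foll t1 ->
12. deliver 0→2:  nop
13. timeout(1):  <1:cand t2 z>

2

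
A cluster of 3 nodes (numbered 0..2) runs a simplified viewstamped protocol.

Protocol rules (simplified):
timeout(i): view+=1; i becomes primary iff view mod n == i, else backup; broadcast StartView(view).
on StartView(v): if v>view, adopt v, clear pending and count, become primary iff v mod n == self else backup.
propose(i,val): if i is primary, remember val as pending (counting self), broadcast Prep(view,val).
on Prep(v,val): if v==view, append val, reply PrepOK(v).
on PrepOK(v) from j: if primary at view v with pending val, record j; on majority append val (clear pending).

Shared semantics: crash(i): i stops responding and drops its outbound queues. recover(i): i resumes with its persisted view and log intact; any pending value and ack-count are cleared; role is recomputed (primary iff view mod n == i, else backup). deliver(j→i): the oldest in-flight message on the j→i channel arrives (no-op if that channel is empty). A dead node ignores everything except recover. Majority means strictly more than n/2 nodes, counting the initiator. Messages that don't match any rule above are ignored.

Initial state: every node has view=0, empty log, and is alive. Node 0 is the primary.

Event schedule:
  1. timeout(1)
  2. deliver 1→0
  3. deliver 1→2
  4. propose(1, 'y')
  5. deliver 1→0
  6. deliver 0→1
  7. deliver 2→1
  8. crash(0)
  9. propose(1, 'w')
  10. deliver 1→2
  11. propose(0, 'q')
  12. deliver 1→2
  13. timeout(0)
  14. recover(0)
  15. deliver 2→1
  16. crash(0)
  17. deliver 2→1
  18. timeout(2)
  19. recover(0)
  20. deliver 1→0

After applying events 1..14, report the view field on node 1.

e1 timeout(1): 1[prim,v=1,-]
e2 deliver 1→0: 0[back,v=1,-]
e3 deliver 1→2: 2[back,v=1,-]
e4 propose(1,'y'): ·
e5 deliver 1→0: 0[back,v=1,y]
e6 deliver 0→1: 1[prim,v=1,y]
e7 deliver 2→1: ·
e8 crash(0): 0[✗back,v=1,y]
e9 propose(1,'w'): ·
e10 deliver 1→2: 2[back,v=1,y]
e11 propose(0,'q'): ·
e12 deliver 1→2: 2[back,v=1,y,w]
e13 timeout(0): ·
e14 recover(0): 0[back,v=1,y]

1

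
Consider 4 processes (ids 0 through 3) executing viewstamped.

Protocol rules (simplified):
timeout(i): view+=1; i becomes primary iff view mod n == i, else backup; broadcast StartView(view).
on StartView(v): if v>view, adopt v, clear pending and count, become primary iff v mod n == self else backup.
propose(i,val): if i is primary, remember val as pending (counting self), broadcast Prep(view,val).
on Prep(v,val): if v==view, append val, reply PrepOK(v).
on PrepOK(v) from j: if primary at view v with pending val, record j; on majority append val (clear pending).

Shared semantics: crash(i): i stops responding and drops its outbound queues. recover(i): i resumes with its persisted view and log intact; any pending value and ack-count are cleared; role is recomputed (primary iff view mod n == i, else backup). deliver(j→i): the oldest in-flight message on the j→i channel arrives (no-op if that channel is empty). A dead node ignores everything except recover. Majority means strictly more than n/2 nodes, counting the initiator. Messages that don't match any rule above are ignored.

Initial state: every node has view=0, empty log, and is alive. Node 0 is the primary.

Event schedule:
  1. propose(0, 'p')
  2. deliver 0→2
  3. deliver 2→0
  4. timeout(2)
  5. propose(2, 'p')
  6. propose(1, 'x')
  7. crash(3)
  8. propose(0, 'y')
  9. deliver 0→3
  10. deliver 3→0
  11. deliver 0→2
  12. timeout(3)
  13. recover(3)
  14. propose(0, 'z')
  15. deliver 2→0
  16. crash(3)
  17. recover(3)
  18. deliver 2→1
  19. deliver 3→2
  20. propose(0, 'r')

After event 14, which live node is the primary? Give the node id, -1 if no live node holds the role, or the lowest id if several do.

0

e1 propose(0,'p'): ·
e2 deliver 0→2: 2[back,v=0,p]
e3 deliver 2→0: ·
e4 timeout(2): 2[back,v=1,p]
e5 propose(2,'p'): ·
e6 propose(1,'x'): ·
e7 crash(3): 3[✗back,v=0,-]
e8 propose(0,'y'): ·
e9 deliver 0→3: ·
e10 deliver 3→0: ·
e11 deliver 0→2: ·
e12 timeout(3): ·
e13 recover(3): 3[back,v=0,-]
e14 propose(0,'z'): ·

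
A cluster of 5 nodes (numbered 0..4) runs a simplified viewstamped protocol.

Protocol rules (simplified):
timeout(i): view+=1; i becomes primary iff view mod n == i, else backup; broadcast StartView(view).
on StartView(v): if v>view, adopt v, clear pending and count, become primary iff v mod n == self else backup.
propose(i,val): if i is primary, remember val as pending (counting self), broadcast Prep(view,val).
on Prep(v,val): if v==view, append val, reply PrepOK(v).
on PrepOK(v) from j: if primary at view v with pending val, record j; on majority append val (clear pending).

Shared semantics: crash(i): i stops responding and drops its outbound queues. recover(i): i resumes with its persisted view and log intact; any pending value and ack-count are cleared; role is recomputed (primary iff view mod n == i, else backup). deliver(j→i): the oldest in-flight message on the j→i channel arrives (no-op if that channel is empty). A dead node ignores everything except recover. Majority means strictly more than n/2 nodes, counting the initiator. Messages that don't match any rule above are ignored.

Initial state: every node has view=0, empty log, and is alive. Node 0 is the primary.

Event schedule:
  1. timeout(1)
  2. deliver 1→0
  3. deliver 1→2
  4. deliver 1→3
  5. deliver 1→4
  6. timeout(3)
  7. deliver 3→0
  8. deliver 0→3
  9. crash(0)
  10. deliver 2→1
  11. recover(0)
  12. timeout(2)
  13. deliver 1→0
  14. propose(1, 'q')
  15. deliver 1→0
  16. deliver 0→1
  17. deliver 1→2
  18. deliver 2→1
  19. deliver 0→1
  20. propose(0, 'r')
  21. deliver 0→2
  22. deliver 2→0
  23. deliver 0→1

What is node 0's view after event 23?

2

[1] timeout(1) → N1(prim v1 [-])
[2] deliver 1→0 → N0(back v1 [-])
[3] deliver 1→2 → N2(back v1 [-])
[4] deliver 1→3 → N3(back v1 [-])
[5] deliver 1→4 → N4(back v1 [-])
[6] timeout(3) → N3(back v2 [-])
[7] deliver 3→0 → N0(back v2 [-])
[8] deliver 0→3 → ∅
[9] crash(0) → N0(✗back v2 [-])
[10] deliver 2→1 → ∅
[11] recover(0) → N0(back v2 [-])
[12] timeout(2) → N2(prim v2 [-])
[13] deliver 1→0 → ∅
[14] propose(1,'q') → ∅
[15] deliver 1→0 → ∅
[16] deliver 0→1 → ∅
[17] deliver 1→2 → ∅
[18] deliver 2→1 → N1(back v2 [-])
[19] deliver 0→1 → ∅
[20] propose(0,'r') → ∅
[21] deliver 0→2 → ∅
[22] deliver 2→0 → ∅
[23] deliver 0→1 → ∅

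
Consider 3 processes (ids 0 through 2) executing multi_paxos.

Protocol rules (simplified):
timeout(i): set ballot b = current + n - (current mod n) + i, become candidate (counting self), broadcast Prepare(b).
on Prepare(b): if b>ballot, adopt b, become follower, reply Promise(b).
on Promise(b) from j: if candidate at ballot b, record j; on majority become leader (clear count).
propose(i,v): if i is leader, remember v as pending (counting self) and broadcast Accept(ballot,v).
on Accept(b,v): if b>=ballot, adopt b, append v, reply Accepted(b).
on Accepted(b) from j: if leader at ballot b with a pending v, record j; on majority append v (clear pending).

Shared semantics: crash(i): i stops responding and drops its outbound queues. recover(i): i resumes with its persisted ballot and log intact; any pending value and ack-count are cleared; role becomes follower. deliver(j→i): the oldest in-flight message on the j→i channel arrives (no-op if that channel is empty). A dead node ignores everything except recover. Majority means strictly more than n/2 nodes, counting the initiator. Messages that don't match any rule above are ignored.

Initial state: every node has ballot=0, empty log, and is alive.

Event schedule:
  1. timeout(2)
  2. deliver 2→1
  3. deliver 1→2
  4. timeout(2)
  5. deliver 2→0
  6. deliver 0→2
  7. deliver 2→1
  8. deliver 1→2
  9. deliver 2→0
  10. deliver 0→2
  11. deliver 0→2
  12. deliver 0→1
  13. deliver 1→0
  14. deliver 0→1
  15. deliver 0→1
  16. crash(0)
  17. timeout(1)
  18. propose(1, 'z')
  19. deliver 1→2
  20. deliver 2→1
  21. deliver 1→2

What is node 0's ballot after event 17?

after 1 — timeout(2): n2:cand/b5/[-]
after 2 — deliver 2→1: n1:foll/b5/[-]
after 3 — deliver 1→2: n2:lead/b5/[-]
after 4 — timeout(2): n2:cand/b8/[-]
after 5 — deliver 2→0: n0:foll/b5/[-]
after 6 — deliver 0→2: ·
after 7 — deliver 2→1: n1:foll/b8/[-]
after 8 — deliver 1→2: n2:lead/b8/[-]
after 9 — deliver 2→0: n0:foll/b8/[-]
after 10 — deliver 0→2: ·
after 11 — deliver 0→2: ·
after 12 — deliver 0→1: ·
after 13 — deliver 1→0: ·
after 14 — deliver 0→1: ·
after 15 — deliver 0→1: ·
after 16 — crash(0): n0:✗foll/b8/[-]
after 17 — timeout(1): n1:cand/b10/[-]

8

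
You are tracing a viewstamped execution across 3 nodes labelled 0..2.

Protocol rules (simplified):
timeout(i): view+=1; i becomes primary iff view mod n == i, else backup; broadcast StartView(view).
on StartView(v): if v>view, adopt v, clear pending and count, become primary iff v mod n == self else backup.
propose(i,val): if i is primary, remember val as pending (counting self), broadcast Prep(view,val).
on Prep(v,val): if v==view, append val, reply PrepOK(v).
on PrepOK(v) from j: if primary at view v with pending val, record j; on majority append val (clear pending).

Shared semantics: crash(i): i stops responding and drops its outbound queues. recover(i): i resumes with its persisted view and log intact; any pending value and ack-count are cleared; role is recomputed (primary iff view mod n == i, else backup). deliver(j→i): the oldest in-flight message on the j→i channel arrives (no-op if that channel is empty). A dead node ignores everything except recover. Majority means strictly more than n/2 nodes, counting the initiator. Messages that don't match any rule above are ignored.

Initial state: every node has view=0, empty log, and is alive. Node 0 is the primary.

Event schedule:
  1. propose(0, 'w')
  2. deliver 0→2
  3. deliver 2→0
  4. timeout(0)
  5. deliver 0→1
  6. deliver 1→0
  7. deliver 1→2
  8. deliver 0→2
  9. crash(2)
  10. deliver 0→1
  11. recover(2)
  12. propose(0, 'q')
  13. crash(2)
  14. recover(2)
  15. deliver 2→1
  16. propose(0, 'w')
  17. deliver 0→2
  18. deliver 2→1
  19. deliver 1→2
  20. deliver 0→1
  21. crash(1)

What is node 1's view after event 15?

step 1 propose(0,'w'): —
step 2 deliver 0→2: 2={back,v=0,log=w}
step 3 deliver 2→0: 0={prim,v=0,log=w}
step 4 timeout(0): 0={back,v=1,log=w}
step 5 deliver 0→1: 1={back,v=0,log=w}
step 6 deliver 1→0: —
step 7 deliver 1→2: —
step 8 deliver 0→2: 2={back,v=1,log=w}
step 9 crash(2): 2={✗back,v=1,log=w}
step 10 deliver 0→1: 1={prim,v=1,log=w}
step 11 recover(2): 2={back,v=1,log=w}
step 12 propose(0,'q'): —
step 13 crash(2): 2={✗back,v=1,log=w}
step 14 recover(2): 2={back,v=1,log=w}
step 15 deliver 2→1: —

1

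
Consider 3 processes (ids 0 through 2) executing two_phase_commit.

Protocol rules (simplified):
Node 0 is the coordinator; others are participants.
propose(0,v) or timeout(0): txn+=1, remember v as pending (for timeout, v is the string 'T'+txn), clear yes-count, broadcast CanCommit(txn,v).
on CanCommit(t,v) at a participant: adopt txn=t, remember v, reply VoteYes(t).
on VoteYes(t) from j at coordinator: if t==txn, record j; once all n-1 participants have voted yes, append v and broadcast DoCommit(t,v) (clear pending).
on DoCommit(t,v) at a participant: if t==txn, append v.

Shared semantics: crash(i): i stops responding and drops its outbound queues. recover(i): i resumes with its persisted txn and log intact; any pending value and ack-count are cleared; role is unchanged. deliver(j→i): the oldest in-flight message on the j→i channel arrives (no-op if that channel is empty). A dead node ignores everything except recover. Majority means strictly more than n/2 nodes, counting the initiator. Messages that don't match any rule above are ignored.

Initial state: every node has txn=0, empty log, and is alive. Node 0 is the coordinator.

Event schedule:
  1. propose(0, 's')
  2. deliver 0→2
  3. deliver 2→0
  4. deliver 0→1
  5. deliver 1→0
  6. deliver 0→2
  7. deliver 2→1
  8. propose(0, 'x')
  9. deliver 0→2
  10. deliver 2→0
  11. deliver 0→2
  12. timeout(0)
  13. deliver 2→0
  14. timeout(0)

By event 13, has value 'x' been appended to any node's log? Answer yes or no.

step 1 propose(0,'s'): 0={coor,t=1,log=-}
step 2 deliver 0→2: 2={part,t=1,log=-}
step 3 deliver 2→0: —
step 4 deliver 0→1: 1={part,t=1,log=-}
step 5 deliver 1→0: 0={coor,t=1,log=s}
step 6 deliver 0→2: 2={part,t=1,log=s}
step 7 deliver 2→1: —
step 8 propose(0,'x'): 0={coor,t=2,log=s}
step 9 deliver 0→2: 2={part,t=2,log=s}
step 10 deliver 2→0: —
step 11 deliver 0→2: —
step 12 timeout(0): 0={coor,t=3,log=s}
step 13 deliver 2→0: —

no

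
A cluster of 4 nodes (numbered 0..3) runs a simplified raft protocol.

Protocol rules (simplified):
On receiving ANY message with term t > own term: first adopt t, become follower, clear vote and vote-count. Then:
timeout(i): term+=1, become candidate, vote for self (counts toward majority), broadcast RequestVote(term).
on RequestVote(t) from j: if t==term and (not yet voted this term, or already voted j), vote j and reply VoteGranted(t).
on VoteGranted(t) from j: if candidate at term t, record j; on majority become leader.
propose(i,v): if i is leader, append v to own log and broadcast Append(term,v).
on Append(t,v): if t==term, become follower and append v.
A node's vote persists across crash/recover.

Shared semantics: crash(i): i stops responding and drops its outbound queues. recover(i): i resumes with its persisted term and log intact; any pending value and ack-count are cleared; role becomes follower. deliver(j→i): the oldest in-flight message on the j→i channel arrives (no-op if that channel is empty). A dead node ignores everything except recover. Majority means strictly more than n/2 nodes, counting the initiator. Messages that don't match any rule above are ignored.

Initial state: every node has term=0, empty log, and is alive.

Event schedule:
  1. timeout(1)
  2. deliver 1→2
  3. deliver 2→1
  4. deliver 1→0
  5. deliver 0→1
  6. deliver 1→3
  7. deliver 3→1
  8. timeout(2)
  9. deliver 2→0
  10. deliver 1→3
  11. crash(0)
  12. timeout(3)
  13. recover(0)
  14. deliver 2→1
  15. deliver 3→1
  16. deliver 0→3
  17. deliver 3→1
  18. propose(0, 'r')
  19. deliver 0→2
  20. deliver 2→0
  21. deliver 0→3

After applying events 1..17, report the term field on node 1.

[1] timeout(1) → N1(cand t1 [-])
[2] deliver 1→2 → N2(foll t1 [-])
[3] deliver 2→1 → ∅
[4] deliver 1→0 → N0(foll t1 [-])
[5] deliver 0→1 → N1(lead t1 [-])
[6] deliver 1→3 → N3(foll t1 [-])
[7] deliver 3→1 → ∅
[8] timeout(2) → N2(cand t2 [-])
[9] deliver 2→0 → N0(foll t2 [-])
[10] deliver 1→3 → ∅
[11] crash(0) → N0(✗foll t2 [-])
[12] timeout(3) → N3(cand t2 [-])
[13] recover(0) → N0(foll t2 [-])
[14] deliver 2→1 → N1(foll t2 [-])
[15] deliver 3→1 → ∅
[16] deliver 0→3 → ∅
[17] deliver 3→1 → ∅

2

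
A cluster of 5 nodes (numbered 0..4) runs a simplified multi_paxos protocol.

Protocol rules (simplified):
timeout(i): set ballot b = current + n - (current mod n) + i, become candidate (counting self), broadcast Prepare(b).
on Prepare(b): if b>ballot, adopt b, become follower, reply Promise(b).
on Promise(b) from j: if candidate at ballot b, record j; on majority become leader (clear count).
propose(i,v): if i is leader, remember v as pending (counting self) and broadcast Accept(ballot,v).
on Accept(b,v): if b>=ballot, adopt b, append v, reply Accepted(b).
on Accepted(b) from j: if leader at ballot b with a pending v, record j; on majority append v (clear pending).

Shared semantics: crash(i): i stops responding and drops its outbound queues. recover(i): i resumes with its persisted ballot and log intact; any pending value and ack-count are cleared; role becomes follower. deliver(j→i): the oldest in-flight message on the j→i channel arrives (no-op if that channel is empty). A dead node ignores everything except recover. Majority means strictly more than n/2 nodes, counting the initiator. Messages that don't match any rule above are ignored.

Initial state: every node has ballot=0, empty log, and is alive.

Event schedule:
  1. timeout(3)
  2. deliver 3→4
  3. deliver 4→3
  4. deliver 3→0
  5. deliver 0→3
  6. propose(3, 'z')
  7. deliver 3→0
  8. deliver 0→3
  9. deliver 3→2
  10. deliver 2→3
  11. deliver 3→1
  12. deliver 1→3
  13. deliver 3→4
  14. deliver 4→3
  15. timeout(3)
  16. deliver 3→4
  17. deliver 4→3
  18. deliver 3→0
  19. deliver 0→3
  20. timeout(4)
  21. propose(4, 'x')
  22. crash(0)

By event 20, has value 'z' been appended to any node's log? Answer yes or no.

step 1 timeout(3): 3={cand,b=8,log=-}
step 2 deliver 3→4: 4={foll,b=8,log=-}
step 3 deliver 4→3: —
step 4 deliver 3→0: 0={foll,b=8,log=-}
step 5 deliver 0→3: 3={lead,b=8,log=-}
step 6 propose(3,'z'): —
step 7 deliver 3→0: 0={foll,b=8,log=z}
step 8 deliver 0→3: —
step 9 deliver 3→2: 2={foll,b=8,log=-}
step 10 deliver 2→3: —
step 11 deliver 3→1: 1={foll,b=8,log=-}
step 12 deliver 1→3: —
step 13 deliver 3→4: 4={foll,b=8,log=z}
step 14 deliver 4→3: 3={lead,b=8,log=z}
step 15 timeout(3): 3={cand,b=13,log=z}
step 16 deliver 3→4: 4={foll,b=13,log=z}
step 17 deliver 4→3: —
step 18 deliver 3→0: 0={foll,b=13,log=z}
step 19 deliver 0→3: 3={lead,b=13,log=z}
step 20 timeout(4): 4={cand,b=19,log=z}

yes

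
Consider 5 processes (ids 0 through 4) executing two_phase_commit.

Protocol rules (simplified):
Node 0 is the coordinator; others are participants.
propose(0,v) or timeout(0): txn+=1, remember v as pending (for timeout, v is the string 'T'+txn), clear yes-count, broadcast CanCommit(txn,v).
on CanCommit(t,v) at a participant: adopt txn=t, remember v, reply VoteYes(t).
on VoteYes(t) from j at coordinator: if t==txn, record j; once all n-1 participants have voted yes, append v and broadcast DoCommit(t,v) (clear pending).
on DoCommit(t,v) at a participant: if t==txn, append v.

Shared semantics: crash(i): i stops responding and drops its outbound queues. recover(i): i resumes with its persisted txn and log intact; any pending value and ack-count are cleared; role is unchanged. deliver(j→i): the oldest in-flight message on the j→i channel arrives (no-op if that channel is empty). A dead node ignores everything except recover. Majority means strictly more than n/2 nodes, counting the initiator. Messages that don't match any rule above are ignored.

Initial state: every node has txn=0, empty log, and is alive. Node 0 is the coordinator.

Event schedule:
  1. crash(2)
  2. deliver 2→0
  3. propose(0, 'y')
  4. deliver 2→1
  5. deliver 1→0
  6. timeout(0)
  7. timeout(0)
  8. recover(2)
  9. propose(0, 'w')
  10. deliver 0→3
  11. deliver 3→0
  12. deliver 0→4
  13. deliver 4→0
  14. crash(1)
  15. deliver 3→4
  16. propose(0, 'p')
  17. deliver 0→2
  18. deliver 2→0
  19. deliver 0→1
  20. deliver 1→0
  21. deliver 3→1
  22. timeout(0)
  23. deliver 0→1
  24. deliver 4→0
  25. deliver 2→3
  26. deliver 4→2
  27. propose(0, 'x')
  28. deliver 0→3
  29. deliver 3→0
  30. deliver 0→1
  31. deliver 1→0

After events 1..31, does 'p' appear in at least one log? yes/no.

after 1 — crash(2): n2:✗part/t0/[-]
after 2 — deliver 2→0: ·
after 3 — propose(0,'y'): n0:coor/t1/[-]
after 4 — deliver 2→1: ·
after 5 — deliver 1→0: ·
after 6 — timeout(0): n0:coor/t2/[-]
after 7 — timeout(0): n0:coor/t3/[-]
after 8 — recover(2): n2:part/t0/[-]
after 9 — propose(0,'w'): n0:coor/t4/[-]
after 10 — deliver 0→3: n3:part/t1/[-]
after 11 — deliver 3→0: ·
after 12 — deliver 0→4: n4:part/t1/[-]
after 13 — deliver 4→0: ·
after 14 — crash(1): n1:✗part/t0/[-]
after 15 — deliver 3→4: ·
after 16 — propose(0,'p'): n0:coor/t5/[-]
after 17 — deliver 0→2: n2:part/t1/[-]
after 18 — deliver 2→0: ·
after 19 — deliver 0→1: ·
after 20 — deliver 1→0: ·
after 21 — deliver 3→1: ·
after 22 — timeout(0): n0:coor/t6/[-]
after 23 — deliver 0→1: ·
after 24 — deliver 4→0: ·
after 25 — deliver 2→3: ·
after 26 — deliver 4→2: ·
after 27 — propose(0,'x'): n0:coor/t7/[-]
after 28 — deliver 0→3: n3:part/t2/[-]
after 29 — deliver 3→0: ·
after 30 — deliver 0→1: ·
after 31 — deliver 1→0: ·

no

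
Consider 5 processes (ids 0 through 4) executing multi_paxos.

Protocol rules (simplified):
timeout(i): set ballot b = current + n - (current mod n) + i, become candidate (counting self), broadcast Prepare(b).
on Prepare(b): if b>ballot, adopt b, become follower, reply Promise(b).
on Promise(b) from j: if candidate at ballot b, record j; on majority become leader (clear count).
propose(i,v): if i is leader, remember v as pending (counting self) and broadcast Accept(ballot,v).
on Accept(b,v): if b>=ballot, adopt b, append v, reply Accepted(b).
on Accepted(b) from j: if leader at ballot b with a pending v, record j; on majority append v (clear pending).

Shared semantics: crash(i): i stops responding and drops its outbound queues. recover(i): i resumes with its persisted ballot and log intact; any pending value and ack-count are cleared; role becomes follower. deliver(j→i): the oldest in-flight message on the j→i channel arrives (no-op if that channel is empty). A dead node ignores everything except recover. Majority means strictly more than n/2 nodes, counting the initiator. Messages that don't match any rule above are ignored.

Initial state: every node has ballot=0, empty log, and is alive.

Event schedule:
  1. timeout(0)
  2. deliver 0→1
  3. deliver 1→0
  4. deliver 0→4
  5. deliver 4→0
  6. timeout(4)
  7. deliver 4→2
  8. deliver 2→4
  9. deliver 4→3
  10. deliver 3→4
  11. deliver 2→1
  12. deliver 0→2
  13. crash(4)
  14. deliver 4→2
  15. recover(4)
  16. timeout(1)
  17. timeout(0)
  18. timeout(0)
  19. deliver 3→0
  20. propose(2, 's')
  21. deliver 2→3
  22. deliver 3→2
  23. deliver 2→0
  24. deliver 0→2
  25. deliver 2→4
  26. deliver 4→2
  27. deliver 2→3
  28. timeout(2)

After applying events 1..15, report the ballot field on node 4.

[1] timeout(0) → N0(cand b5 [-])
[2] deliver 0→1 → N1(foll b5 [-])
[3] deliver 1→0 → ∅
[4] deliver 0→4 → N4(foll b5 [-])
[5] deliver 4→0 → N0(lead b5 [-])
[6] timeout(4) → N4(cand b14 [-])
[7] deliver 4→2 → N2(foll b14 [-])
[8] deliver 2→4 → ∅
[9] deliver 4→3 → N3(foll b14 [-])
[10] deliver 3→4 → N4(lead b14 [-])
[11] deliver 2→1 → ∅
[12] deliver 0→2 → ∅
[13] crash(4) → N4(✗lead b14 [-])
[14] deliver 4→2 → ∅
[15] recover(4) → N4(foll b14 [-])

14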